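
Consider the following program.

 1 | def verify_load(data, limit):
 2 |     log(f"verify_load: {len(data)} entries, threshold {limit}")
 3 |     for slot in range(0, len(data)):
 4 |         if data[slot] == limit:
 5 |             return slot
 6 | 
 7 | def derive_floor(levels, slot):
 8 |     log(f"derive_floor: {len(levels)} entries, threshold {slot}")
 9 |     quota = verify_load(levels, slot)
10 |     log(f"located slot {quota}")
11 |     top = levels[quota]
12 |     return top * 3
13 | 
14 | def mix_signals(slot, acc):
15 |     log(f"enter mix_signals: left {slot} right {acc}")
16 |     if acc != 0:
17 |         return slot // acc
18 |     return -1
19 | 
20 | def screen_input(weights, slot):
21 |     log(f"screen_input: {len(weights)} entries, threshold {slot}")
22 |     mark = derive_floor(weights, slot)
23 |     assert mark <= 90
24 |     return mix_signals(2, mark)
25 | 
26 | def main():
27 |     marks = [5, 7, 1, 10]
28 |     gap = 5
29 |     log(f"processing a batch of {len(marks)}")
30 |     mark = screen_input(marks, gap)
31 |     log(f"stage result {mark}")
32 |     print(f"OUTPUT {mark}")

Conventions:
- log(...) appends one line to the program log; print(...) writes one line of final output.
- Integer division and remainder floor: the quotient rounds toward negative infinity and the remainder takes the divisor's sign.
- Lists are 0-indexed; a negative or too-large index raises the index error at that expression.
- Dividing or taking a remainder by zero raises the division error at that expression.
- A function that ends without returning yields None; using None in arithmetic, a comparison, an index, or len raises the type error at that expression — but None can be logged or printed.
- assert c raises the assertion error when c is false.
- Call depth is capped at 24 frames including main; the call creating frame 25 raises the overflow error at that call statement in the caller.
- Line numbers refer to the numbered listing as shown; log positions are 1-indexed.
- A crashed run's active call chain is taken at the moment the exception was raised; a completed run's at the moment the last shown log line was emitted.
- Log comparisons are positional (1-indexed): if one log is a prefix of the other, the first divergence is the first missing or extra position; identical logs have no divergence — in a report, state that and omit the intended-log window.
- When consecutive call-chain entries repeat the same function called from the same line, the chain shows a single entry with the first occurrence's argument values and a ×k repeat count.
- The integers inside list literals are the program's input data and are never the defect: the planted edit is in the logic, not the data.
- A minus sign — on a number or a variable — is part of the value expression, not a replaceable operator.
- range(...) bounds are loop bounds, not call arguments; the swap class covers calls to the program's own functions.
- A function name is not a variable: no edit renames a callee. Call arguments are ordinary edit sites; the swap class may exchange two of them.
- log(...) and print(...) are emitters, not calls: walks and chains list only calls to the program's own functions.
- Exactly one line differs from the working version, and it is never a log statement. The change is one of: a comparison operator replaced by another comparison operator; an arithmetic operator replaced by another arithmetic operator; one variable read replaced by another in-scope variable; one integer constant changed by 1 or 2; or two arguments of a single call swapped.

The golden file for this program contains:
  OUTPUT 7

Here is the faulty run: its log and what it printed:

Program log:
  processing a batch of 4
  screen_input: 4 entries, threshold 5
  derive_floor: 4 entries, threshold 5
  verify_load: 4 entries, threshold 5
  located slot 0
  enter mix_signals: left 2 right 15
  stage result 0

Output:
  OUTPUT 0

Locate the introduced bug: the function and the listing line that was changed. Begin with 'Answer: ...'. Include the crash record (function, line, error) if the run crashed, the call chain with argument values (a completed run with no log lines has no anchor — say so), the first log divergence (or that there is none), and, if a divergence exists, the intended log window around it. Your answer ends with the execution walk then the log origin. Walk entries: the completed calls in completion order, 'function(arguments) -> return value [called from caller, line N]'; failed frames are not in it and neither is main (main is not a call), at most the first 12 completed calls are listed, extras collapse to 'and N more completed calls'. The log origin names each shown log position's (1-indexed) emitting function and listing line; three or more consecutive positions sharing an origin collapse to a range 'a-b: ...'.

Answer: the defect is in screen_input at line 24.
Key fact: Log line 6 is where behavior first shows: 'enter mix_signals: left 2 right 15' appears instead of 'enter mix_signals: left 15 right 2'.
Call chain: main.
First divergence: position 6; shown 'enter mix_signals: left 2 right 15' vs intended 'enter mix_signals: left 15 right 2'.
Intended log window:
  4: verify_load: 4 entries, threshold 5
  5: located slot 0
  6: enter mix_signals: left 15 right 2
  7: stage result 7
Execution walk:
  verify_load([5, 7, 1, 10], 5) -> 0  [called from derive_floor, line 9]
  derive_floor([5, 7, 1, 10], 5) -> 15  [called from screen_input, line 22]
  mix_signals(2, 15) -> 0  [called from screen_input, line 24]
  screen_input([5, 7, 1, 10], 5) -> 0  [called from main, line 30]
Log origin:
  1: logged in main at line 29
  2: logged in screen_input at line 21
  3: logged in derive_floor at line 8
  4: logged in verify_load at line 2
  5: logged in derive_floor at line 10
  6: logged in mix_signals at line 15
  7: logged in main at line 31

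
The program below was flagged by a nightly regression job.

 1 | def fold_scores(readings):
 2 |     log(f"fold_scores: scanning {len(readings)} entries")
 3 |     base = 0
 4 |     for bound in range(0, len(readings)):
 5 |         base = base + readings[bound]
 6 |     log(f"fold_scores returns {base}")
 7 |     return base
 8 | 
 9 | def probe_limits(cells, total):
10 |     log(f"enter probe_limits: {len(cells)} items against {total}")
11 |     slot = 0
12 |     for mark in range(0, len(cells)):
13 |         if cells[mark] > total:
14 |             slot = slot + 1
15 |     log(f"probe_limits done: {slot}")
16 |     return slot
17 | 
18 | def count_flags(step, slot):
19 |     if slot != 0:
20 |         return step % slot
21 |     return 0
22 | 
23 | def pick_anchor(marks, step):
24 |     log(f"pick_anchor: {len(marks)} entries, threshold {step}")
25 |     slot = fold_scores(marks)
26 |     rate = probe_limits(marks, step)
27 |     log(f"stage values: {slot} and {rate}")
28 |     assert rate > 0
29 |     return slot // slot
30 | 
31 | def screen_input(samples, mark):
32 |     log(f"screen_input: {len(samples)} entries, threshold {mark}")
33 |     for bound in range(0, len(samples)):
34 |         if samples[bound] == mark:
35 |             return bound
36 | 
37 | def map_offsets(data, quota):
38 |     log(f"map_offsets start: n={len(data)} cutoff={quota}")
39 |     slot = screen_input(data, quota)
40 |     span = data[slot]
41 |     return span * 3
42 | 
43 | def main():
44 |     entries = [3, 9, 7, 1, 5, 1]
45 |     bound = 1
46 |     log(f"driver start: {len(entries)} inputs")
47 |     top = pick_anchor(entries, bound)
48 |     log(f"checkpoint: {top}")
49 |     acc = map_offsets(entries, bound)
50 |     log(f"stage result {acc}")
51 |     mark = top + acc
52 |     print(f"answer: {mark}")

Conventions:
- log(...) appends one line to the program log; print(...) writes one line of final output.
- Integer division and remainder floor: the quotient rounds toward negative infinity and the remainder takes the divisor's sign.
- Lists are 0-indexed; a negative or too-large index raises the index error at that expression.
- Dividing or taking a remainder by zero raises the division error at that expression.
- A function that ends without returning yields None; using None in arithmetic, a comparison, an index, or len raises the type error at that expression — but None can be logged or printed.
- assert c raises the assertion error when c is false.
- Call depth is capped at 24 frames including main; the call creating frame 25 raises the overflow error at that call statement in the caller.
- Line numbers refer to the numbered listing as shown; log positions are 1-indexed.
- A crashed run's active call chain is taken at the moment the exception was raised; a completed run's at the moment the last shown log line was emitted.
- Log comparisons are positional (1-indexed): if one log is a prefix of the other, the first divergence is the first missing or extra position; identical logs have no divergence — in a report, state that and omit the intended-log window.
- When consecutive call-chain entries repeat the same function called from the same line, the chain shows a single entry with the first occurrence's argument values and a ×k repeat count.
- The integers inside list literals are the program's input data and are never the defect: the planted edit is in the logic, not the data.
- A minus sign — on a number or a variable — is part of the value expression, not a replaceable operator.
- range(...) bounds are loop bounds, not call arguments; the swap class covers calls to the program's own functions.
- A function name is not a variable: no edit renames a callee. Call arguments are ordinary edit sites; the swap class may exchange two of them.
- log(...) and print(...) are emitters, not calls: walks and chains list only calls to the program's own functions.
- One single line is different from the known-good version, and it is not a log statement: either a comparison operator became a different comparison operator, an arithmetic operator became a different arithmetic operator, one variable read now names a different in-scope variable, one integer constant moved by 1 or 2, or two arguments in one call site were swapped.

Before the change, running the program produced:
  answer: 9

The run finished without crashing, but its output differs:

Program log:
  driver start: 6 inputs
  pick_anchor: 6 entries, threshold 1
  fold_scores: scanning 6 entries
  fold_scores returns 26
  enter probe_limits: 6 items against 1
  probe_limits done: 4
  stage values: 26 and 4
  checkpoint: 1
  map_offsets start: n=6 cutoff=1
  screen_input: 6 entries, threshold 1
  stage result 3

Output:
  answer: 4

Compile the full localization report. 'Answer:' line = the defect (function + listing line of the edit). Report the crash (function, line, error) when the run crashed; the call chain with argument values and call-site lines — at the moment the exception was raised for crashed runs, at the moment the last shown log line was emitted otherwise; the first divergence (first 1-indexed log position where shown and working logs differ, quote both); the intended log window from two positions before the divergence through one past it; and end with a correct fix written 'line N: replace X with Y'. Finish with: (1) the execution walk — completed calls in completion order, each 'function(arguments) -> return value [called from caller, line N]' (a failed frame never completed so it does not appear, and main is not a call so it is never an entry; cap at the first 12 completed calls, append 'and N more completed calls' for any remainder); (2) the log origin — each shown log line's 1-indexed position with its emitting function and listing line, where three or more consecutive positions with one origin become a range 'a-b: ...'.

Answer: the defect is in pick_anchor at line 29.
Core observation: Log line 8 is where behavior first shows: 'checkpoint: 1' appears instead of 'checkpoint: 6'.
Call chain: main.
First divergence: position 8 — the shown line 'checkpoint: 1' should read 'checkpoint: 6'.
Intended log window:
  6: probe_limits done: 4
  7: stage values: 26 and 4
  8: checkpoint: 6
  9: map_offsets start: n=6 cutoff=1
Execution walk:
  fold_scores([3, 9, 7, 1, 5, 1]) -> 26  [called from pick_anchor, line 25]
  probe_limits([3, 9, 7, 1, 5, 1], 1) -> 4  [called from pick_anchor, line 26]
  pick_anchor([3, 9, 7, 1, 5, 1], 1) -> 1  [called from main, line 47]
  screen_input([3, 9, 7, 1, 5, 1], 1) -> 3  [called from map_offsets, line 39]
  map_offsets([3, 9, 7, 1, 5, 1], 1) -> 3  [called from main, line 49]
Log line origins:
  1: logged in main at line 46
  2: logged in pick_anchor at line 24
  3: logged in fold_scores at line 2
  4: logged in fold_scores at line 6
  5: logged in probe_limits at line 10
  6: logged in probe_limits at line 15
  7: logged in pick_anchor at line 27
  8: logged in main at line 48
  9: logged in map_offsets at line 38
  10: logged in screen_input at line 32
  11: logged in main at line 50
A correct fix: line 29: replace `slot // slot` with `slot // rate`.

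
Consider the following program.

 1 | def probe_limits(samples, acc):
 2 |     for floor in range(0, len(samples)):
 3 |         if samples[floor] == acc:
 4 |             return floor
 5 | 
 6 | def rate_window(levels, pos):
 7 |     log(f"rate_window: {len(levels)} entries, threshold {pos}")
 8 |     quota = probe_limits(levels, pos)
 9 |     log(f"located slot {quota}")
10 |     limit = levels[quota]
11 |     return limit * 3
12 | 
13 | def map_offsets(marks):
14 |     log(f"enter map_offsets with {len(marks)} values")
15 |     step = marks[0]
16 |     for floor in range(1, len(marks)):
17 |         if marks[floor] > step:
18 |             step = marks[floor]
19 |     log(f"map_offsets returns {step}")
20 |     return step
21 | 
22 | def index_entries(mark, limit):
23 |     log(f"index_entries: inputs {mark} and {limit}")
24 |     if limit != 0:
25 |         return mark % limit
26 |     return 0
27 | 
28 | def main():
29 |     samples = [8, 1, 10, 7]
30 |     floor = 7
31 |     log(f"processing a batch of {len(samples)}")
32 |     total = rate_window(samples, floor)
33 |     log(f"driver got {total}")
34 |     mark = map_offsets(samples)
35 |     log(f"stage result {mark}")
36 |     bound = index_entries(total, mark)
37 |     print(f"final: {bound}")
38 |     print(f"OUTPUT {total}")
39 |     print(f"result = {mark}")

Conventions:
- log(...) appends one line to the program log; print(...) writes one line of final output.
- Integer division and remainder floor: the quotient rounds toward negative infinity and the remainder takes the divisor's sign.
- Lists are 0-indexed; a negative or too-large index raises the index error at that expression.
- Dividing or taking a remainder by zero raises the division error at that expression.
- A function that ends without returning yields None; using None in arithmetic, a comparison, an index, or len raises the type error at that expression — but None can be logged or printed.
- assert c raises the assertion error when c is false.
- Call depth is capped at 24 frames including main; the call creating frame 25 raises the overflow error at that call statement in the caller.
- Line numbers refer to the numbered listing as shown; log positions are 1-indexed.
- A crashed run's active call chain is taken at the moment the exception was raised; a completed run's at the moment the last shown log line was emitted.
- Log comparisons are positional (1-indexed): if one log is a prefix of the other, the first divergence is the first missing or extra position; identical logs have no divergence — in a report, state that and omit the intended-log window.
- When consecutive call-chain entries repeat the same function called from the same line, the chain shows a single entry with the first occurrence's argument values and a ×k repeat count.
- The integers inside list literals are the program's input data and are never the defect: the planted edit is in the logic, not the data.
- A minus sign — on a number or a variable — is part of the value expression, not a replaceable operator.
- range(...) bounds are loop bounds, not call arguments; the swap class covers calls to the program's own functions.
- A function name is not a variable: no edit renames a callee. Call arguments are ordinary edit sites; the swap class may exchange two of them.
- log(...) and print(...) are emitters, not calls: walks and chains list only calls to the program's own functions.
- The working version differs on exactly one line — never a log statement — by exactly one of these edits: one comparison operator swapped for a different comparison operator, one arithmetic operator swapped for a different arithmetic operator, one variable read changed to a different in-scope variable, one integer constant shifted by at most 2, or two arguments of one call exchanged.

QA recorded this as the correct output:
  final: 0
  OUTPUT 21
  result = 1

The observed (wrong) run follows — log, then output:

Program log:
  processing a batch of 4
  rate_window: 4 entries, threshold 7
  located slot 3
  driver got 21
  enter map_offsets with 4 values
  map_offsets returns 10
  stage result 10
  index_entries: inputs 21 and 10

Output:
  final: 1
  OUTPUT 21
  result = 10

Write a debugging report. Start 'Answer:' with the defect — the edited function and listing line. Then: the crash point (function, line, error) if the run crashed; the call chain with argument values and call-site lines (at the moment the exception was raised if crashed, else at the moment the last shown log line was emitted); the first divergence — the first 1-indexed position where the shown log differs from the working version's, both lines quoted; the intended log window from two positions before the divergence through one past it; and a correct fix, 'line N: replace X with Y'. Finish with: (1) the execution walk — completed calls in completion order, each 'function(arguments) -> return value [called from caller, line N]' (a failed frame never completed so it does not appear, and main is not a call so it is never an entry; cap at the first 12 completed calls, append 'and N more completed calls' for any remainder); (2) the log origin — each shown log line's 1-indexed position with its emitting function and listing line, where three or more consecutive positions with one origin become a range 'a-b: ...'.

Answer: the defect is in map_offsets at line 17.
Core observation: The earliest visible damage is log position 6 — 'map_offsets returns 10' rather than the intended 'map_offsets returns 1'.
Call chain: main -> index_entries(21, 10) (called at line 36).
First divergence: position 6; shown 'map_offsets returns 10' vs intended 'map_offsets returns 1'.
Intended log window:
  4: driver got 21
  5: enter map_offsets with 4 values
  6: map_offsets returns 1
  7: stage result 1
Execution walk:
  probe_limits([8, 1, 10, 7], 7) -> 3  [called from rate_window, line 8]
  rate_window([8, 1, 10, 7], 7) -> 21  [called from main, line 32]
  map_offsets([8, 1, 10, 7]) -> 10  [called from main, line 34]
  index_entries(21, 10) -> 1  [called from main, line 36]
Log origins:
  1: logged in main at line 31
  2: logged in rate_window at line 7
  3: logged in rate_window at line 9
  4: logged in main at line 33
  5: logged in map_offsets at line 14
  6: logged in map_offsets at line 19
  7: logged in main at line 35
  8: logged in index_entries at line 23
A correct fix: line 17: replace `>` with `<`.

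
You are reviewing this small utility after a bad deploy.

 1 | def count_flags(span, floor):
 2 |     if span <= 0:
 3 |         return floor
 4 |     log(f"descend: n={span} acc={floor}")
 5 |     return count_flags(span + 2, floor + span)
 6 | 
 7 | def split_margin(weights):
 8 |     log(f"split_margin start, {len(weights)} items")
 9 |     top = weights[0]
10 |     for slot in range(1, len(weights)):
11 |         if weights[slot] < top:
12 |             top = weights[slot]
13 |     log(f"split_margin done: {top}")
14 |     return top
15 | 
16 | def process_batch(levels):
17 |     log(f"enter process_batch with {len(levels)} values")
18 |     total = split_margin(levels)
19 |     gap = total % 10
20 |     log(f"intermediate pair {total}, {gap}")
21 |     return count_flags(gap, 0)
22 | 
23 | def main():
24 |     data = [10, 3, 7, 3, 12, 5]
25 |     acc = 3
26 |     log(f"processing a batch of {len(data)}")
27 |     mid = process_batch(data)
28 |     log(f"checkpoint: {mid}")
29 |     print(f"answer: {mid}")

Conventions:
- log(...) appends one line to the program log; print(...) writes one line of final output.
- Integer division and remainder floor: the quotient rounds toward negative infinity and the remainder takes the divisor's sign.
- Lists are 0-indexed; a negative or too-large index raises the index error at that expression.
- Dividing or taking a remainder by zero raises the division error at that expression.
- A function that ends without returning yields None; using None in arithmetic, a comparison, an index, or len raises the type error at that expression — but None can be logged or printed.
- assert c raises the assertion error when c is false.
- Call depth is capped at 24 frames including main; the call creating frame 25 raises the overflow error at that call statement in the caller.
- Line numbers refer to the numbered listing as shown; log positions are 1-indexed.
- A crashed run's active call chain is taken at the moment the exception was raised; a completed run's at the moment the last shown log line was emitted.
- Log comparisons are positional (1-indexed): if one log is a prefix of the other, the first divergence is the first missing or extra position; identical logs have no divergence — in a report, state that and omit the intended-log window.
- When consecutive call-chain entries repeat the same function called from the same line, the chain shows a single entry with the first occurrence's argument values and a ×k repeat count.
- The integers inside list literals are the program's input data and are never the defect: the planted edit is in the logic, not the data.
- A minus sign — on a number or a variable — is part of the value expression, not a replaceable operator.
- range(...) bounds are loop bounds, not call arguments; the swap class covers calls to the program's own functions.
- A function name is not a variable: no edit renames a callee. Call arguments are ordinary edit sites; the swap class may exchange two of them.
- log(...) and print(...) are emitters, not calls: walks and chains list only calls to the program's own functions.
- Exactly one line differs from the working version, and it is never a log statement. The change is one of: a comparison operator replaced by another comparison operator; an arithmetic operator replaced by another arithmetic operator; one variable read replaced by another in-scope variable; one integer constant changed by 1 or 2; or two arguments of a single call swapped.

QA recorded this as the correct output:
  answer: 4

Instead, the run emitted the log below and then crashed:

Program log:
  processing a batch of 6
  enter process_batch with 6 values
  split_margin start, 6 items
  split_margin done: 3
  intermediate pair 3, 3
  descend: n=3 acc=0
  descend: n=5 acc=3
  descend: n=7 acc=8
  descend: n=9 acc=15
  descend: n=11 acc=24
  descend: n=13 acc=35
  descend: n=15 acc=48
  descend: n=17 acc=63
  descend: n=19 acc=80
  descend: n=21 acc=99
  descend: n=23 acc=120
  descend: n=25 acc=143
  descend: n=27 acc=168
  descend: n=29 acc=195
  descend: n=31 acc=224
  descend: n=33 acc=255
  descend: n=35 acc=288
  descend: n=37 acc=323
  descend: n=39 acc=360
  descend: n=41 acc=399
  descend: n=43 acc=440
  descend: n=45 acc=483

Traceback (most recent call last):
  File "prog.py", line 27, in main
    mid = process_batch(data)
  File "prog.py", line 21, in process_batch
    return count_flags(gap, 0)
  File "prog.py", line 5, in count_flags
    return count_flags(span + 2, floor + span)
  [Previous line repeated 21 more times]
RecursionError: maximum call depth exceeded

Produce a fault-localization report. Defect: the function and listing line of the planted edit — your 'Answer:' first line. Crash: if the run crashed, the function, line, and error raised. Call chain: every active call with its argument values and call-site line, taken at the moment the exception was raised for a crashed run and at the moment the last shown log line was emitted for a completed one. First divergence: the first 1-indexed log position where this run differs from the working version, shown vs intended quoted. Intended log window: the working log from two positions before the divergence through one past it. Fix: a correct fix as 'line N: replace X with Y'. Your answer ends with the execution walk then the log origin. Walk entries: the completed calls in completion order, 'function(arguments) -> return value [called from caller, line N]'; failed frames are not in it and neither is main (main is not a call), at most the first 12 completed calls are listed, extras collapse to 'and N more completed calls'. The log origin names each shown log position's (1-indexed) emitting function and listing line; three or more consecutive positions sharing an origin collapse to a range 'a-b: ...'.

Answer: the defect is in count_flags at line 5.
Key fact: Log line 7 is where behavior first shows: 'descend: n=5 acc=3' appears instead of 'descend: n=1 acc=3'.
Crash: count_flags, line 5, RecursionError.
Call chain: main -> process_batch([10, 3, 7, 3, 12, 5]) (called at line 27) -> count_flags(3, 0) (called at line 21) -> count_flags(5, 3) (called at line 5) ×21.
First divergence: position 7 — the shown line 'descend: n=5 acc=3' should read 'descend: n=1 acc=3'.
Intended log window:
  5: intermediate pair 3, 3
  6: descend: n=3 acc=0
  7: descend: n=1 acc=3
  8: checkpoint: 4
Execution walk:
  split_margin([10, 3, 7, 3, 12, 5]) -> 3  [called from process_batch, line 18]
Log line origins:
  1 — main, line 26
  2 — process_batch, line 17
  3 — split_margin, line 8
  4 — split_margin, line 13
  5 — process_batch, line 20
  6-27 — count_flags, line 4
A correct fix: line 5: replace `span + 2` with `span - 2`.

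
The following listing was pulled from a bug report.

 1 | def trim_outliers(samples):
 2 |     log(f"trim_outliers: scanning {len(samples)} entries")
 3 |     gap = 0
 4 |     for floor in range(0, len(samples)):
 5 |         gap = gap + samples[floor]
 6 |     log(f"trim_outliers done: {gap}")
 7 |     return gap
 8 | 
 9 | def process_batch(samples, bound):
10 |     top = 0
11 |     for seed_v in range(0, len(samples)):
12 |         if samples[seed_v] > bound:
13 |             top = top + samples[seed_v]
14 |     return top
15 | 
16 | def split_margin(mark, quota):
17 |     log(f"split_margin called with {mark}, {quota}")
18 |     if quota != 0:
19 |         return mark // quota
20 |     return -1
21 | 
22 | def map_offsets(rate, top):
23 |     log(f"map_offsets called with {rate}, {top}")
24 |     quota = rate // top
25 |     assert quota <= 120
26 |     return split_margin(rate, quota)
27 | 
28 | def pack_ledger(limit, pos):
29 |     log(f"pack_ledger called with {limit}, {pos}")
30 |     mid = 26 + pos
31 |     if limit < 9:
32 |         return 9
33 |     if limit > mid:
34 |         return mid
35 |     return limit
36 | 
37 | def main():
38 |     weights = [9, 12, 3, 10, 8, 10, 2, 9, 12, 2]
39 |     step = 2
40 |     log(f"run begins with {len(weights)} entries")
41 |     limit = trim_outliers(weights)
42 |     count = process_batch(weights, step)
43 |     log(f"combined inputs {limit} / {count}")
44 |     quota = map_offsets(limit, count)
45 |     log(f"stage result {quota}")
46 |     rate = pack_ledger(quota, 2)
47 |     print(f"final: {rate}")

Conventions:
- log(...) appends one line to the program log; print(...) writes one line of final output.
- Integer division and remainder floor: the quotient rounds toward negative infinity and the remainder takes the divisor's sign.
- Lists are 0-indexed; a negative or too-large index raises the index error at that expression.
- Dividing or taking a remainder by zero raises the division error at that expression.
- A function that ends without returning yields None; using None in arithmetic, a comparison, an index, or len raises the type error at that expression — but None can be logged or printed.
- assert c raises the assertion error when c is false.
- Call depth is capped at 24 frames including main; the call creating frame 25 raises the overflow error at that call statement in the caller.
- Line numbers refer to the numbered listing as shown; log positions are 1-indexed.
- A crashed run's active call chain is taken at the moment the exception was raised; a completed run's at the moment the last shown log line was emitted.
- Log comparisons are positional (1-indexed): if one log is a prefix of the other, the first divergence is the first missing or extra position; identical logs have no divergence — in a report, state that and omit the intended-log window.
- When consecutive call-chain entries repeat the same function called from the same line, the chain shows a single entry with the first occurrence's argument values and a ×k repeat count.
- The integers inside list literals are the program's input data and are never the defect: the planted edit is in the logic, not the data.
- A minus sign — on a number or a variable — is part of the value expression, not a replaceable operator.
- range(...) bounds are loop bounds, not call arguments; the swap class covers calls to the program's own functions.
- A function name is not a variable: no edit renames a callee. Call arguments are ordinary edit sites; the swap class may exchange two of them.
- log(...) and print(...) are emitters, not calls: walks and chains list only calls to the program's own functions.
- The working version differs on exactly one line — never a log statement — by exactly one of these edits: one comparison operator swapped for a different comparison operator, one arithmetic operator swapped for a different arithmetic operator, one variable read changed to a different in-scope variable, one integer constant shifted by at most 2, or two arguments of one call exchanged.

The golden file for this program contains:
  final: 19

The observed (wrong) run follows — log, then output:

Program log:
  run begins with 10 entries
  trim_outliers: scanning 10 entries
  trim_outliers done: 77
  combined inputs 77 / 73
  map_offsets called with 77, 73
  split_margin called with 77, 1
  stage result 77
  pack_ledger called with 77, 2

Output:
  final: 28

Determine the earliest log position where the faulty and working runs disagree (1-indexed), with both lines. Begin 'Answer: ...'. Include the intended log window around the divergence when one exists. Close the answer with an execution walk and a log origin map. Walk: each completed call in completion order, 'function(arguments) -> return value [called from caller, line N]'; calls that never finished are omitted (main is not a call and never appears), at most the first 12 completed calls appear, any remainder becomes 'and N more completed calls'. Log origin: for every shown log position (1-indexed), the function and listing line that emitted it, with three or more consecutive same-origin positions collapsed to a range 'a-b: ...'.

Answer: position 6; shown 'split_margin called with 77, 1' vs intended 'split_margin called with 77, 4'.
Intended log window:
  4: combined inputs 77 / 73
  5: map_offsets called with 77, 73
  6: split_margin called with 77, 4
  7: stage result 19
Execution walk:
  trim_outliers([9, 12, 3, 10, 8, 10, 2, 9, 12, 2]) -> 77  [called from main, line 41]
  process_batch([9, 12, 3, 10, 8, 10, 2, 9, 12, 2], 2) -> 73  [called from main, line 42]
  split_margin(77, 1) -> 77  [called from map_offsets, line 26]
  map_offsets(77, 73) -> 77  [called from main, line 44]
  pack_ledger(77, 2) -> 28  [called from main, line 46]
Log origins:
  1: from main, line 40
  2: from trim_outliers, line 2
  3: from trim_outliers, line 6
  4: from main, line 43
  5: from map_offsets, line 23
  6: from split_margin, line 17
  7: from main, line 45
  8: from pack_ledger, line 29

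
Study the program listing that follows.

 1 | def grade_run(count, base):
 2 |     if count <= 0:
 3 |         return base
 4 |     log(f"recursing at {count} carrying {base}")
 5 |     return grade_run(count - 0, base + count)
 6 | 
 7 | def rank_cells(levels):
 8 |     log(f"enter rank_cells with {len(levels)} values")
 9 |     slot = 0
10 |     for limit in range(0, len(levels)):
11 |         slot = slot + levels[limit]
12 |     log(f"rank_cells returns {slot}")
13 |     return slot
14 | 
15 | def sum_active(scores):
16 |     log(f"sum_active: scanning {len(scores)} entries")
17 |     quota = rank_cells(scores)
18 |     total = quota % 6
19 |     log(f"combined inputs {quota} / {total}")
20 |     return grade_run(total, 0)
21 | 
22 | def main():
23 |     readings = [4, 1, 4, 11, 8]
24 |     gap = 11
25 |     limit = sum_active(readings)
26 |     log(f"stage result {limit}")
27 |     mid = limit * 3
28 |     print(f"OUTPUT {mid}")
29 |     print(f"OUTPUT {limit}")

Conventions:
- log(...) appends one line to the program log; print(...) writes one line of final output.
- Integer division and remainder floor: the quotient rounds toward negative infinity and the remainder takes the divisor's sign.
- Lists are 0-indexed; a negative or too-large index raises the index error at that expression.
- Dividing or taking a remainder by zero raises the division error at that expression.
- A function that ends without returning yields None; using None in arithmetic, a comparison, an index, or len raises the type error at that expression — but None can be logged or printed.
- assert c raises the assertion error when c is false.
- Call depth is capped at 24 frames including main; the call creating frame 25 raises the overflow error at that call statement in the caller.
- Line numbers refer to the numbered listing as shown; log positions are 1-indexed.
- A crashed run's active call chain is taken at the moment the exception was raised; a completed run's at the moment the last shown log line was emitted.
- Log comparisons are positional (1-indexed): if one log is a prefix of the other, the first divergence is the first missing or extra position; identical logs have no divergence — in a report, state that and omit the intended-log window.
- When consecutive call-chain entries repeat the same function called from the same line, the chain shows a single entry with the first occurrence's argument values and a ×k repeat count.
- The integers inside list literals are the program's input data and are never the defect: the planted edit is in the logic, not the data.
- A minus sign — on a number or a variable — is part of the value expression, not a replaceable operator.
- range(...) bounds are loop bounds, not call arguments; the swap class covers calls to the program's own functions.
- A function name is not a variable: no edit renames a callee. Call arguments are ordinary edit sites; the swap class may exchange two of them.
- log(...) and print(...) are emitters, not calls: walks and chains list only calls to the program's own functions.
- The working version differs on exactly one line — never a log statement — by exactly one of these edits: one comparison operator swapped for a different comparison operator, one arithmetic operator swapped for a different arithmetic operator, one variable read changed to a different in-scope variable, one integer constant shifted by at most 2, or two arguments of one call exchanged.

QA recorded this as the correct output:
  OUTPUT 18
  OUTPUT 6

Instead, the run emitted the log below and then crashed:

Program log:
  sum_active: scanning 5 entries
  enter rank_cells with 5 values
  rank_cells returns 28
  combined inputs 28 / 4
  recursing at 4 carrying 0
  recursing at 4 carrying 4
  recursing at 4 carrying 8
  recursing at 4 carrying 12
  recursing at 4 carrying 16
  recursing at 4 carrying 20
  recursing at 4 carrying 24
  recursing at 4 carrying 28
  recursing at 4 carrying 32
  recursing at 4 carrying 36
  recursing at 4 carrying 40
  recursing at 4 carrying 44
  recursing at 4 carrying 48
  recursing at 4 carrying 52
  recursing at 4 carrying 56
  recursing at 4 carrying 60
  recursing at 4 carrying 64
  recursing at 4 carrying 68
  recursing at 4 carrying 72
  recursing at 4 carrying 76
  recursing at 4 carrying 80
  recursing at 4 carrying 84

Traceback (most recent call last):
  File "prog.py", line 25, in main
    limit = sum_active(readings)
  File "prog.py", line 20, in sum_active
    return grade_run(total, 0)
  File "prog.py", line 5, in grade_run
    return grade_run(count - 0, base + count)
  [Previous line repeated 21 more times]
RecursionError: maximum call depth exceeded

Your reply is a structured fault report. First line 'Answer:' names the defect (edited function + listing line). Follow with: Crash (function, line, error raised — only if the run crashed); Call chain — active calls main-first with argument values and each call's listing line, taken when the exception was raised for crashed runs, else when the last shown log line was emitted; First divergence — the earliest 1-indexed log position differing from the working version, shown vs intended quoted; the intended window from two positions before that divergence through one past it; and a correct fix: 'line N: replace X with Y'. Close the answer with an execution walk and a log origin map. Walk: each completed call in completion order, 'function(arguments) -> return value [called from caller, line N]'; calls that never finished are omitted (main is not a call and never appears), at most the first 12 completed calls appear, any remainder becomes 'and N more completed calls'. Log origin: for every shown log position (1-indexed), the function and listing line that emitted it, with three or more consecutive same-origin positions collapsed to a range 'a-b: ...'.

Answer: the defect is in grade_run at line 5.
Key fact: At log position 6 the runs split — shown 'recursing at 4 carrying 4', but the working version logs 'recursing at 2 carrying 4'.
Crash: grade_run, line 5, RecursionError.
Call chain: main -> sum_active([4, 1, 4, 11, 8]) (called at line 25) -> grade_run(4, 0) (called at line 20) -> grade_run(4, 4) (called at line 5) ×21.
First divergence: position 6 — the shown line 'recursing at 4 carrying 4' should read 'recursing at 2 carrying 4'.
Intended log window:
  4: combined inputs 28 / 4
  5: recursing at 4 carrying 0
  6: recursing at 2 carrying 4
  7: stage result 6
Execution walk:
  rank_cells([4, 1, 4, 11, 8]) -> 28  [called from sum_active, line 17]
Log origin:
  1: emitted by sum_active (line 16)
  2: emitted by rank_cells (line 8)
  3: emitted by rank_cells (line 12)
  4: emitted by sum_active (line 19)
  5-26: emitted by grade_run (line 4)
A correct fix: line 5: replace `0` with `2`.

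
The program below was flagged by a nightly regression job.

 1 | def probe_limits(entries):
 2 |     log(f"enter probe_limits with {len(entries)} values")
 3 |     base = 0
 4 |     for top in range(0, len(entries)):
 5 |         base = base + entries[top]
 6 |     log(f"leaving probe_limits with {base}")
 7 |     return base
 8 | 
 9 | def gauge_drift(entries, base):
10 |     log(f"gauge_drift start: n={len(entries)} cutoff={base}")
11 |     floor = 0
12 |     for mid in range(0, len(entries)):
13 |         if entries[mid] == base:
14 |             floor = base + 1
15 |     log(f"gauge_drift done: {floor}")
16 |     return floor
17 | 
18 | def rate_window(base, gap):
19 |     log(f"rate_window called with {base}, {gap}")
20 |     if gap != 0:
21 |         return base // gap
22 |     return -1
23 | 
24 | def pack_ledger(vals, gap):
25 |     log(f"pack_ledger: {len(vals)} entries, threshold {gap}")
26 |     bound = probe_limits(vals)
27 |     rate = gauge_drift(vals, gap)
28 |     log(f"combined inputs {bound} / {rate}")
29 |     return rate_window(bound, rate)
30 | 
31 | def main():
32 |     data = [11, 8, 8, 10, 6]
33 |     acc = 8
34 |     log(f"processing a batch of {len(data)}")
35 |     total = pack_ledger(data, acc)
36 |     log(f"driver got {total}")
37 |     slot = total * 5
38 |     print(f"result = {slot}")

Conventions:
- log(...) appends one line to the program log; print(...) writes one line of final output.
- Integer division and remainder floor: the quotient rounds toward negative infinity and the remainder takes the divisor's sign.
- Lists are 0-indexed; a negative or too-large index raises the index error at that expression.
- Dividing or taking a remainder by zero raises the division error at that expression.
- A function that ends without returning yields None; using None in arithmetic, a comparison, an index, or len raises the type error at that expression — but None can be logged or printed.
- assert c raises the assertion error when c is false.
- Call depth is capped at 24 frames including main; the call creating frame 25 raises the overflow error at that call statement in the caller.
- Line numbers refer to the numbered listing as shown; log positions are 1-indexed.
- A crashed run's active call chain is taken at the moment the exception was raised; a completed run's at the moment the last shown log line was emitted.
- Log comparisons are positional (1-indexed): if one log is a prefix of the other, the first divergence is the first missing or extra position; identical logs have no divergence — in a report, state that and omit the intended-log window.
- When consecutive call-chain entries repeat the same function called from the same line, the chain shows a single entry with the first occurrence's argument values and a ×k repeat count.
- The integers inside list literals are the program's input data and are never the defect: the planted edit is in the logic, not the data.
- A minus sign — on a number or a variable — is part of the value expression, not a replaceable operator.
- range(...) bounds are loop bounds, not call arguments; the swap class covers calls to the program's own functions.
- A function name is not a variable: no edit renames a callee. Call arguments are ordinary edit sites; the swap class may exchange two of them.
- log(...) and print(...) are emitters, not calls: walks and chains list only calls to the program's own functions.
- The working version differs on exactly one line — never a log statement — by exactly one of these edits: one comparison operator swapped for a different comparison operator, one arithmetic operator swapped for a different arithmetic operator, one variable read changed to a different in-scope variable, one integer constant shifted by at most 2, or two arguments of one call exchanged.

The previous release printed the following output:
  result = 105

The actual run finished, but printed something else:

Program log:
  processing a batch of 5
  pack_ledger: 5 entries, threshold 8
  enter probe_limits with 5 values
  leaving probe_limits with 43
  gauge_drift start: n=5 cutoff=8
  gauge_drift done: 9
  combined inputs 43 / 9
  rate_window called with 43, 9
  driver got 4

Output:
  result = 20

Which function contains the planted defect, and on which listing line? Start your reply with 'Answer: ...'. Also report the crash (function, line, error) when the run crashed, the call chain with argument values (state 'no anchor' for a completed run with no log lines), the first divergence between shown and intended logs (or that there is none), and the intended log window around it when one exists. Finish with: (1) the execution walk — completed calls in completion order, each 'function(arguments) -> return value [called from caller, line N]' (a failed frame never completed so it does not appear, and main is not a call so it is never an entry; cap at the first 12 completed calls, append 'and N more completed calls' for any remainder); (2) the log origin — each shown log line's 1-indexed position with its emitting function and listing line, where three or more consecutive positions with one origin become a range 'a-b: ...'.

Answer: the defect is in gauge_drift at line 14.
Core observation: At log position 6 the runs split — shown 'gauge_drift done: 9', but the working version logs 'gauge_drift done: 2'.
Call chain: main.
First divergence: position 6; shown 'gauge_drift done: 9' vs intended 'gauge_drift done: 2'.
Intended log window:
  4: leaving probe_limits with 43
  5: gauge_drift start: n=5 cutoff=8
  6: gauge_drift done: 2
  7: combined inputs 43 / 2
Execution walk:
  probe_limits([11, 8, 8, 10, 6]) -> 43  [called from pack_ledger, line 26]
  gauge_drift([11, 8, 8, 10, 6], 8) -> 9  [called from pack_ledger, line 27]
  rate_window(43, 9) -> 4  [called from pack_ledger, line 29]
  pack_ledger([11, 8, 8, 10, 6], 8) -> 4  [called from main, line 35]
Origin of each log line:
  1 — main, line 34
  2 — pack_ledger, line 25
  3 — probe_limits, line 2
  4 — probe_limits, line 6
  5 — gauge_drift, line 10
  6 — gauge_drift, line 15
  7 — pack_ledger, line 28
  8 — rate_window, line 19
  9 — main, line 36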